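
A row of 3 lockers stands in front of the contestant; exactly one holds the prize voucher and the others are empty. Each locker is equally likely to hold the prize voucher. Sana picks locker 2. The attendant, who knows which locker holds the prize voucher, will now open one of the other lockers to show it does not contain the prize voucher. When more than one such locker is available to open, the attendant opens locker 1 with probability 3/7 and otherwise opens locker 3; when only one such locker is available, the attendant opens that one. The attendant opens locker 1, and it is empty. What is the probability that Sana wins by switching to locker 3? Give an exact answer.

Apply Bayes' rule, conditioning on where the prize voucher actually is.
If it is in locker 1 (prior 1/3): the attendant opened locker 1, so this case is ruled out; weight (1/3)·0 = 0.
If it is in locker 2 (prior 1/3): locker 1 is available, opened with probability 3/7; weight (1/3)·(3/7) = 1/7.
If it is in locker 3 (prior 1/3): only locker 1 is available, probability 1; weight (1/3)·1 = 1/3.
The weights sum to 10/21.
So P(the prize voucher in locker 3 | the attendant opened locker 1) = (1/3) / (10/21) = 7/10.

7/10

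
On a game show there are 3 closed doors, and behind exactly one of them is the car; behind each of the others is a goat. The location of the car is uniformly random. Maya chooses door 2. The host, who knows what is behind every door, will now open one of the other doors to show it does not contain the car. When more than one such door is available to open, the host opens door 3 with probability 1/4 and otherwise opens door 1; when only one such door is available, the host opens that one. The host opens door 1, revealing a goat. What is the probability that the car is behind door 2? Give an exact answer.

3/7

Condition on the true location of the car.
If it is behind door 1 (prior 1/3): the host opened door 1, so this case is ruled out; weight (1/3)·0 = 0.
If it is behind door 2 (prior 1/3): door 3 is available but not opened, probability 3/4; weight (1/3)·(3/4) = 1/4.
If it is behind door 3 (prior 1/3): only door 1 is available, probability 1; weight (1/3)·1 = 1/3.
The weights sum to 7/12.
So P(the car behind door 2 | the host opened door 1) = (1/4) / (7/12) = 3/7.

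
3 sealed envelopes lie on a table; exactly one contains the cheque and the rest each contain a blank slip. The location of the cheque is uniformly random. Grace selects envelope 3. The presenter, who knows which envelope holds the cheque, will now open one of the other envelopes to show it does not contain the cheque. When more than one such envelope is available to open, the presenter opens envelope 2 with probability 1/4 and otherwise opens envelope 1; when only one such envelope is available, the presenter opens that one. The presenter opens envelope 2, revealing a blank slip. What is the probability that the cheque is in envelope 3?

1/5

Condition on the true location of the cheque.
If it is in envelope 1 (prior 1/3): only envelope 2 is available, probability 1; weight (1/3)·1 = 1/3.
If it is in envelope 2 (prior 1/3): the presenter opened envelope 2, so this case is ruled out; weight (1/3)·0 = 0.
If it is in envelope 3 (prior 1/3): envelope 2 is available, opened with probability 1/4; weight (1/3)·(1/4) = 1/12.
The weights sum to 5/12.
So P(the cheque in envelope 3 | the presenter opened envelope 2) = (1/12) / (5/12) = 1/5.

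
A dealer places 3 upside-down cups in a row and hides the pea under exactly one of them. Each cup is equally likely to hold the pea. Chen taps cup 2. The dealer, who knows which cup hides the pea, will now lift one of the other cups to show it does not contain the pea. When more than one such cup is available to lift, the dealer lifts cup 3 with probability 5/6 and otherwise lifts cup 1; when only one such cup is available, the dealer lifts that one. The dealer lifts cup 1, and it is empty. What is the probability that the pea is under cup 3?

Apply Bayes' rule, conditioning on where the pea actually is.
If it is under cup 1 (prior 1/3): the dealer opened cup 1, so this case is ruled out; weight (1/3)·0 = 0.
If it is under cup 2 (prior 1/3): cup 3 is available but not opened, probability 1/6; weight (1/3)·(1/6) = 1/18.
If it is under cup 3 (prior 1/3): only cup 1 is available, probability 1; weight (1/3)·1 = 1/3.
The weights sum to 7/18.
So P(the pea under cup 3 | the dealer opened cup 1) = (1/3) / (7/18) = 6/7.

6/7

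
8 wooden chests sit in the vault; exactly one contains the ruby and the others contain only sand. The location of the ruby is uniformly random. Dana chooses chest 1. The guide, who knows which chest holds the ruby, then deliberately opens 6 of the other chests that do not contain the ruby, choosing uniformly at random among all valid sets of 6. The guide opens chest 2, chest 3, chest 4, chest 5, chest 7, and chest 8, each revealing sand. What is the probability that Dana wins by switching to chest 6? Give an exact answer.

Condition on the true location of the ruby.
If it is in chest 1 (prior 1/8): the guide has 7 equally likely choices, so probability 1/7; weight (1/8)·(1/7) = 1/56.
If it is in any of chests 2, 3, 4, 5, 7, and 8 (prior 1/8 each): that chest was opened and seen not to hold the prize — ruled out; weight (1/8)·0 = 0 each.
If it is in chest 6 (prior 1/8): the guide has no choice, probability 1; weight (1/8)·1 = 1/8.
The weights sum to 1/7.
So P(the ruby in chest 6 | the guide opened chest 2, chest 3, chest 4, chest 5, chest 7, and chest 8) = (1/8) / (1/7) = 7/8.

7/8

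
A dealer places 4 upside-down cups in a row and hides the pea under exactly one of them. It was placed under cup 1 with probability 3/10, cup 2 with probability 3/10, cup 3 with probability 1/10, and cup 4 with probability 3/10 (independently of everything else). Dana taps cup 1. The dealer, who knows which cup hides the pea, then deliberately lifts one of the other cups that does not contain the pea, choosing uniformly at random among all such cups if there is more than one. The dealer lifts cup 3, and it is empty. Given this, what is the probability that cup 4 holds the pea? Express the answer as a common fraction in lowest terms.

3/8

Condition on the true location of the pea.
If it is under cup 1 (prior 3/10): the dealer has 3 equally likely choices, so probability 1/3; weight (3/10)·(1/3) = 1/10.
If it is under either of cups 2 and 4 (prior 3/10 each): the dealer has 2 equally likely choices, so probability 1/2; weight (3/10)·(1/2) = 3/20 each.
If it is under cup 3 (prior 1/10): the dealer opened cup 3, so this case is ruled out; weight (1/10)·0 = 0.
The weights sum to 2/5.
So P(the pea under cup 4 | the dealer opened cup 3) = (3/20) / (2/5) = 3/8.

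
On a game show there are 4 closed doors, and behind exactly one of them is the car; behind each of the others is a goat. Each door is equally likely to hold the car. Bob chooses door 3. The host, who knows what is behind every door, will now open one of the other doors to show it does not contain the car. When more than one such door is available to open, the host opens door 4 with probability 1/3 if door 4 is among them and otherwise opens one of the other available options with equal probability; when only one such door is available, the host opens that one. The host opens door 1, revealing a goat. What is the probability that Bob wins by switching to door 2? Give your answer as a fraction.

Consider each possible location of the car in turn.
If it is behind door 1 (prior 1/4): the host opened door 1, so this case is ruled out; weight (1/4)·0 = 0.
If it is behind door 2 (prior 1/4): door 4 is available but not opened, probability 2/3; weight (1/4)·(2/3) = 1/6.
If it is behind door 3 (prior 1/4): door 4 is available but not opened; door 1 gets probability (1 − 1/3)/2 = 1/3; weight (1/4)·(1/3) = 1/12.
If it is behind door 4 (prior 1/4): door 4 holds the prize so is unavailable; the host chooses uniformly among the 2 others, probability 1/2; weight (1/4)·(1/2) = 1/8.
The weights sum to 3/8.
So P(the car behind door 2 | the host opened door 1) = (1/6) / (3/8) = 4/9.

4/9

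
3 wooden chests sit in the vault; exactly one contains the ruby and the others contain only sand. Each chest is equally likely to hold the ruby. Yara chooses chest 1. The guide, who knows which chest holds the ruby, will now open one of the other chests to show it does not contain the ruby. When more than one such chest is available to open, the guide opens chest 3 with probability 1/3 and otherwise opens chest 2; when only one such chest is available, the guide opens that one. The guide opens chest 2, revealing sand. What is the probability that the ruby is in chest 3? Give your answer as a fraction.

Condition on the true location of the ruby.
If it is in chest 1 (prior 1/3): chest 3 is available but not opened, probability 2/3; weight (1/3)·(2/3) = 2/9.
If it is in chest 2 (prior 1/3): the guide opened chest 2, so this case is ruled out; weight (1/3)·0 = 0.
If it is in chest 3 (prior 1/3): only chest 2 is available, probability 1; weight (1/3)·1 = 1/3.
The weights sum to 5/9.
So P(the ruby in chest 3 | the guide opened chest 2) = (1/3) / (5/9) = 3/5.

3/5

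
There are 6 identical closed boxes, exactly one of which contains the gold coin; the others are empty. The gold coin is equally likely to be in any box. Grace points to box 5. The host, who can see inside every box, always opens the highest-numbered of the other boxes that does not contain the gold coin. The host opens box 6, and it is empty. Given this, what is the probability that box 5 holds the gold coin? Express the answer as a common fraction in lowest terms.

Condition on the true location of the gold coin.
If it is in any of boxes 1, 2, 3, 4, and 5 (prior 1/6 each): box 6 is the highest-numbered option available, probability 1; weight (1/6)·1 = 1/6 each.
If it is in box 6 (prior 1/6): the host opened box 6, so this case is ruled out; weight (1/6)·0 = 0.
The weights sum to 5/6.
So P(the gold coin in box 5 | the host opened box 6) = (1/6) / (5/6) = 1/5.

1/5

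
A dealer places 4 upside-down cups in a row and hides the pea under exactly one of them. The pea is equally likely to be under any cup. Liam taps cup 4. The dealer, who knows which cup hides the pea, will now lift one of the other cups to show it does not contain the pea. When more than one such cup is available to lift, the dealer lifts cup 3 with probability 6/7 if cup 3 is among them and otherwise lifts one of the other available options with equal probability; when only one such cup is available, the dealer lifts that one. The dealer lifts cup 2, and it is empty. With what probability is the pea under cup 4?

1/10

Apply Bayes' rule, conditioning on where the pea actually is.
If it is under cup 1 (prior 1/4): cup 3 is available but not opened, probability 1/7; weight (1/4)·(1/7) = 1/28.
If it is under cup 2 (prior 1/4): the dealer opened cup 2, so this case is ruled out; weight (1/4)·0 = 0.
If it is under cup 3 (prior 1/4): cup 3 holds the prize so is unavailable; the dealer chooses uniformly among the 2 others, probability 1/2; weight (1/4)·(1/2) = 1/8.
If it is under cup 4 (prior 1/4): cup 3 is available but not opened; cup 2 gets probability (1 − 6/7)/2 = 1/14; weight (1/4)·(1/14) = 1/56.
The weights sum to 5/28.
So P(the pea under cup 4 | the dealer opened cup 2) = (1/56) / (5/28) = 1/10.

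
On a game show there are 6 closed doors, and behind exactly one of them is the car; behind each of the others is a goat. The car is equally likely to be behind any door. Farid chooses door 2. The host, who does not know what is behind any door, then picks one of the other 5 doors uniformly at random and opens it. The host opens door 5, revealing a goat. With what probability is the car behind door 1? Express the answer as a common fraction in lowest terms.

Because the host chose which door to open without knowing where the car is, the choice is independent of the prize location. Learning that door 5 does not hold the car simply rules out that one location and leaves the remaining 5 doors still equally likely by symmetry.
So P(the car behind door 1) = 1/5.

1/5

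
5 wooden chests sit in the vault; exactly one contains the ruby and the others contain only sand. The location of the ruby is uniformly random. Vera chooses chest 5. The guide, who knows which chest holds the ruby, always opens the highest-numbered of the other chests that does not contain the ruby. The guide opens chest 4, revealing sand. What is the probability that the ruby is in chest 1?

Apply Bayes' rule, conditioning on where the ruby actually is.
If it is in any of chests 1, 2, 3, and 5 (prior 1/5 each): chest 4 is the highest-numbered option available, probability 1; weight (1/5)·1 = 1/5 each.
If it is in chest 4 (prior 1/5): the guide opened chest 4, so this case is ruled out; weight (1/5)·0 = 0.
The weights sum to 4/5.
So P(the ruby in chest 1 | the guide opened chest 4) = (1/5) / (4/5) = 1/4.

1/4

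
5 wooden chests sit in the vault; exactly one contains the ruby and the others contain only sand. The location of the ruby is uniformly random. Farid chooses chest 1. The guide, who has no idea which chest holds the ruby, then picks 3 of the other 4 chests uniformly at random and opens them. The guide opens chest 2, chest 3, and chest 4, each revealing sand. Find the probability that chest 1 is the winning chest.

1/2

Consider each possible location of the ruby in turn.
If it is in either of chests 1 and 5 (prior 1/5 each): the guide picks exactly this set with probability 1/4 regardless, and none is the prize; weight (1/5)·(1/4) = 1/20 each.
If it is in any of chests 2, 3, and 4 (prior 1/5 each): that chest was opened and seen not to hold the prize — ruled out; weight (1/5)·0 = 0 each.
The weights sum to 1/10.
So P(the ruby in chest 1 | the guide opened chest 2, chest 3, and chest 4) = (1/20) / (1/10) = 1/2.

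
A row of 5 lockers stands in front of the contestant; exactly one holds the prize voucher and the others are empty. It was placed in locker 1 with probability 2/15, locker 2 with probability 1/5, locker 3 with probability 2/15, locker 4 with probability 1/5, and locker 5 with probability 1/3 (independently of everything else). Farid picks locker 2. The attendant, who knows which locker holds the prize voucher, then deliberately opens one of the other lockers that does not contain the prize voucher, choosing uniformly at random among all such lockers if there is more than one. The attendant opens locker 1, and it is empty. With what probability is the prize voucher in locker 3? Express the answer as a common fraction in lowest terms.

Condition on the true location of the prize voucher.
If it is in locker 1 (prior 2/15): the attendant opened locker 1, so this case is ruled out; weight (2/15)·0 = 0.
If it is in locker 2 (prior 1/5): the attendant has 4 equally likely choices, so probability 1/4; weight (1/5)·(1/4) = 1/20.
If it is in locker 3 (prior 2/15): the attendant has 3 equally likely choices, so probability 1/3; weight (2/15)·(1/3) = 2/45.
If it is in locker 4 (prior 1/5): the attendant has 3 equally likely choices, so probability 1/3; weight (1/5)·(1/3) = 1/15.
If it is in locker 5 (prior 1/3): the attendant has 3 equally likely choices, so probability 1/3; weight (1/3)·(1/3) = 1/9.
The weights sum to 49/180.
So P(the prize voucher in locker 3 | the attendant opened locker 1) = (2/45) / (49/180) = 8/49.

8/49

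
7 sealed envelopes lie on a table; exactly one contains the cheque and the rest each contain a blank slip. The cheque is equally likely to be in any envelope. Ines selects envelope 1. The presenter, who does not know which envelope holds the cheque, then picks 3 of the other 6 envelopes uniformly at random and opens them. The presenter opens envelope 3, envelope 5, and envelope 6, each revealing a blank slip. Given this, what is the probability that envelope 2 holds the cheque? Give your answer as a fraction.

1/4

Because the presenter chose which envelopes to open without knowing where the cheque is, the choice is independent of the prize location. Learning that none of the 3 opened envelopes holds the cheque simply rules out those 3 locations and leaves the remaining 4 envelopes still equally likely by symmetry.
So P(the cheque in envelope 2) = 1/4.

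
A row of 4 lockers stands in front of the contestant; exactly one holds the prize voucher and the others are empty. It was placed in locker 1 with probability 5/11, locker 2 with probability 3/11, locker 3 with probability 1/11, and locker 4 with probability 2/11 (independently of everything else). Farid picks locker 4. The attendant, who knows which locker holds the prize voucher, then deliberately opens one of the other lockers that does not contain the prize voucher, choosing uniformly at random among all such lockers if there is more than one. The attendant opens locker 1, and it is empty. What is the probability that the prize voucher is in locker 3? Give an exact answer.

3/16

Apply Bayes' rule, conditioning on where the prize voucher actually is.
If it is in locker 1 (prior 5/11): the attendant opened locker 1, so this case is ruled out; weight (5/11)·0 = 0.
If it is in locker 2 (prior 3/11): the attendant has 2 equally likely choices, so probability 1/2; weight (3/11)·(1/2) = 3/22.
If it is in locker 3 (prior 1/11): the attendant has 2 equally likely choices, so probability 1/2; weight (1/11)·(1/2) = 1/22.
If it is in locker 4 (prior 2/11): the attendant has 3 equally likely choices, so probability 1/3; weight (2/11)·(1/3) = 2/33.
The weights sum to 8/33.
So P(the prize voucher in locker 3 | the attendant opened locker 1) = (1/22) / (8/33) = 3/16.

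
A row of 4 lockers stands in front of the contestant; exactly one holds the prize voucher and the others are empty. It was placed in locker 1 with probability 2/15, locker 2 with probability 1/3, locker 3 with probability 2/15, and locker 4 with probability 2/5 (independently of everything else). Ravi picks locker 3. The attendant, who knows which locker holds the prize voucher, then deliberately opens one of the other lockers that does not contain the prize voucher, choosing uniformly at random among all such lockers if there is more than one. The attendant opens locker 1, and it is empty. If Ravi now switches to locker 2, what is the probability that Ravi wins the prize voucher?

15/37

Apply Bayes' rule, conditioning on where the prize voucher actually is.
If it is in locker 1 (prior 2/15): the attendant opened locker 1, so this case is ruled out; weight (2/15)·0 = 0.
If it is in locker 2 (prior 1/3): the attendant has 2 equally likely choices, so probability 1/2; weight (1/3)·(1/2) = 1/6.
If it is in locker 3 (prior 2/15): the attendant has 3 equally likely choices, so probability 1/3; weight (2/15)·(1/3) = 2/45.
If it is in locker 4 (prior 2/5): the attendant has 2 equally likely choices, so probability 1/2; weight (2/5)·(1/2) = 1/5.
The weights sum to 37/90.
So P(the prize voucher in locker 2 | the attendant opened locker 1) = (1/6) / (37/90) = 15/37.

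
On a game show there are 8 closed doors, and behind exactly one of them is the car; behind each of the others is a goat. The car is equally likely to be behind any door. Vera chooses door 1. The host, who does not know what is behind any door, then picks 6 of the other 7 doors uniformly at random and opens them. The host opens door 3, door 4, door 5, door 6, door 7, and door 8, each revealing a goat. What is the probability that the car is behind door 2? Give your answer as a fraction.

Condition on the true location of the car.
If it is behind either of doors 1 and 2 (prior 1/8 each): the host picks exactly this set with probability 1/7 regardless, and none is the prize; weight (1/8)·(1/7) = 1/56 each.
If it is behind any of doors 3, 4, 5, 6, 7, and 8 (prior 1/8 each): that door was opened and seen not to hold the prize — ruled out; weight (1/8)·0 = 0 each.
The weights sum to 1/28.
So P(the car behind door 2 | the host opened door 3, door 4, door 5, door 6, door 7, and door 8) = (1/56) / (1/28) = 1/2.

1/2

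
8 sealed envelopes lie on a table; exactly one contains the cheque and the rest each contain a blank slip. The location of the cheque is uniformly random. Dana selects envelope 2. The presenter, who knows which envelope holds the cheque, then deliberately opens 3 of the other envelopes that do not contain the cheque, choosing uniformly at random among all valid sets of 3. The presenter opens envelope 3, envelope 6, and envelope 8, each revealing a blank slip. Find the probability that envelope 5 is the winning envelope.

Condition on the true location of the cheque.
If it is in any of envelopes 1, 4, 5, and 7 (prior 1/8 each): the presenter has 20 equally likely choices, so probability 1/20; weight (1/8)·(1/20) = 1/160 each.
If it is in envelope 2 (prior 1/8): the presenter has 35 equally likely choices, so probability 1/35; weight (1/8)·(1/35) = 1/280.
If it is in any of envelopes 3, 6, and 8 (prior 1/8 each): that envelope was opened and seen not to hold the prize — ruled out; weight (1/8)·0 = 0 each.
The weights sum to 1/35.
So P(the cheque in envelope 5 | the presenter opened envelope 3, envelope 6, and envelope 8) = (1/160) / (1/35) = 7/32.

7/32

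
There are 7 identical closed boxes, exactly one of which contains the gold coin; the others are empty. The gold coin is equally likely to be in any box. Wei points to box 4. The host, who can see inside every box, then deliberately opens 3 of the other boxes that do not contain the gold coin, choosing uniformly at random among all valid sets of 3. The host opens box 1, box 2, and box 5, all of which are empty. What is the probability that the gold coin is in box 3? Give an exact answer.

Apply Bayes' rule, conditioning on where the gold coin actually is.
If it is in any of boxes 1, 2, and 5 (prior 1/7 each): that box was opened and seen not to hold the prize — ruled out; weight (1/7)·0 = 0 each.
If it is in any of boxes 3, 6, and 7 (prior 1/7 each): the host has 10 equally likely choices, so probability 1/10; weight (1/7)·(1/10) = 1/70 each.
If it is in box 4 (prior 1/7): the host has 20 equally likely choices, so probability 1/20; weight (1/7)·(1/20) = 1/140.
The weights sum to 1/20.
So P(the gold coin in box 3 | the host opened box 1, box 2, and box 5) = (1/70) / (1/20) = 2/7.

2/7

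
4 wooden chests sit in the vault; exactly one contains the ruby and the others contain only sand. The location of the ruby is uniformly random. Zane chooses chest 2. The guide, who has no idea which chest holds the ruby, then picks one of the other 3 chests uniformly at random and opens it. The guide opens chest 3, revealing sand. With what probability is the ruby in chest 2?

Apply Bayes' rule, conditioning on where the ruby actually is.
If it is in any of chests 1, 2, and 4 (prior 1/4 each): the guide picks chest 3 with probability 1/3 regardless, and it is not the prize; weight (1/4)·(1/3) = 1/12 each.
If it is in chest 3 (prior 1/4): the guide opened chest 3, so this case is ruled out; weight (1/4)·0 = 0.
The weights sum to 1/4.
So P(the ruby in chest 2 | the guide opened chest 3) = (1/12) / (1/4) = 1/3.

1/3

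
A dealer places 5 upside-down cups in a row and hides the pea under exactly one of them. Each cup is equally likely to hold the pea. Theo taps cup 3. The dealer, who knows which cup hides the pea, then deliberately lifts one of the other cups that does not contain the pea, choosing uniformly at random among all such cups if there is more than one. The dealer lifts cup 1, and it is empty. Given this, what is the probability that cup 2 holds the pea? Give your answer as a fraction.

4/15

Apply Bayes' rule, conditioning on where the pea actually is.
If it is under cup 1 (prior 1/5): the dealer opened cup 1, so this case is ruled out; weight (1/5)·0 = 0.
If it is under any of cups 2, 4, and 5 (prior 1/5 each): the dealer has 3 equally likely choices, so probability 1/3; weight (1/5)·(1/3) = 1/15 each.
If it is under cup 3 (prior 1/5): the dealer has 4 equally likely choices, so probability 1/4; weight (1/5)·(1/4) = 1/20.
The weights sum to 1/4.
So P(the pea under cup 2 | the dealer opened cup 1) = (1/15) / (1/4) = 4/15.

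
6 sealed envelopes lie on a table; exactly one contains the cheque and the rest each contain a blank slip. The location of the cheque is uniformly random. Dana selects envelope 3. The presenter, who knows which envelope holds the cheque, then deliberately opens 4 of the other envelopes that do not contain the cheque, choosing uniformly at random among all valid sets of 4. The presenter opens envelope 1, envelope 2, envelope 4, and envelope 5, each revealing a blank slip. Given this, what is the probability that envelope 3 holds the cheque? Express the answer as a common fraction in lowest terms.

Condition on the true location of the cheque.
If it is in any of envelopes 1, 2, 4, and 5 (prior 1/6 each): that envelope was opened and seen not to hold the prize — ruled out; weight (1/6)·0 = 0 each.
If it is in envelope 3 (prior 1/6): the presenter has 5 equally likely choices, so probability 1/5; weight (1/6)·(1/5) = 1/30.
If it is in envelope 6 (prior 1/6): the presenter has no choice, probability 1; weight (1/6)·1 = 1/6.
The weights sum to 1/5.
So P(the cheque in envelope 3 | the presenter opened envelope 1, envelope 2, envelope 4, and envelope 5) = (1/30) / (1/5) = 1/6.

1/6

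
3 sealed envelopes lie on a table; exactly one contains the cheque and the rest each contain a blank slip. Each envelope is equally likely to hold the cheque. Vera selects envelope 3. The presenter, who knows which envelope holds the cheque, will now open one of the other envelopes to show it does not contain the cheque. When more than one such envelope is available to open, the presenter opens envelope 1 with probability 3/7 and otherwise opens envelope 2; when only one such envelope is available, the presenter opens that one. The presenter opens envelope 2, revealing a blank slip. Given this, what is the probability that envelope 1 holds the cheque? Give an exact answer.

Apply Bayes' rule, conditioning on where the cheque actually is.
If it is in envelope 1 (prior 1/3): only envelope 2 is available, probability 1; weight (1/3)·1 = 1/3.
If it is in envelope 2 (prior 1/3): the presenter opened envelope 2, so this case is ruled out; weight (1/3)·0 = 0.
If it is in envelope 3 (prior 1/3): envelope 1 is available but not opened, probability 4/7; weight (1/3)·(4/7) = 4/21.
The weights sum to 11/21.
So P(the cheque in envelope 1 | the presenter opened envelope 2) = (1/3) / (11/21) = 7/11.

7/11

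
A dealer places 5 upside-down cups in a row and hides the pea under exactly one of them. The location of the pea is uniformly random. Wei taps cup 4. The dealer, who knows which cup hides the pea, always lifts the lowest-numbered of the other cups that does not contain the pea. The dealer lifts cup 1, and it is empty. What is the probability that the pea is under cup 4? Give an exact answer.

1/4

Apply Bayes' rule, conditioning on where the pea actually is.
If it is under cup 1 (prior 1/5): the dealer opened cup 1, so this case is ruled out; weight (1/5)·0 = 0.
If it is under any of cups 2, 3, 4, and 5 (prior 1/5 each): cup 1 is the lowest-numbered option available, probability 1; weight (1/5)·1 = 1/5 each.
The weights sum to 4/5.
So P(the pea under cup 4 | the dealer opened cup 1) = (1/5) / (4/5) = 1/4.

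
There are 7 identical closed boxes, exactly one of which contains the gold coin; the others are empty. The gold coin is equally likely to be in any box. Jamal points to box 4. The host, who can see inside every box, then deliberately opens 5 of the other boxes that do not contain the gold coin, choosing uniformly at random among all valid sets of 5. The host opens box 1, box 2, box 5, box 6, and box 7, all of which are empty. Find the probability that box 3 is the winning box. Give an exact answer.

Consider each possible location of the gold coin in turn.
If it is in any of boxes 1, 2, 5, 6, and 7 (prior 1/7 each): that box was opened and seen not to hold the prize — ruled out; weight (1/7)·0 = 0 each.
If it is in box 3 (prior 1/7): the host has no choice, probability 1; weight (1/7)·1 = 1/7.
If it is in box 4 (prior 1/7): the host has 6 equally likely choices, so probability 1/6; weight (1/7)·(1/6) = 1/42.
The weights sum to 1/6.
So P(the gold coin in box 3 | the host opened box 1, box 2, box 5, box 6, and box 7) = (1/7) / (1/6) = 6/7.

6/7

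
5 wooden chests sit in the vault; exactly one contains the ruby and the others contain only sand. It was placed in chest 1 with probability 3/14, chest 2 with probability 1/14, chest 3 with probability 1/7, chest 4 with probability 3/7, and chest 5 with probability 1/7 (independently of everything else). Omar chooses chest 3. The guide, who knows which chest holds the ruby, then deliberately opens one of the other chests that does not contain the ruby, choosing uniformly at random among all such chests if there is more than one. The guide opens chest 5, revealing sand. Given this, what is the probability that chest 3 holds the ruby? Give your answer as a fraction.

3/23

Apply Bayes' rule, conditioning on where the ruby actually is.
If it is in chest 1 (prior 3/14): the guide has 3 equally likely choices, so probability 1/3; weight (3/14)·(1/3) = 1/14.
If it is in chest 2 (prior 1/14): the guide has 3 equally likely choices, so probability 1/3; weight (1/14)·(1/3) = 1/42.
If it is in chest 3 (prior 1/7): the guide has 4 equally likely choices, so probability 1/4; weight (1/7)·(1/4) = 1/28.
If it is in chest 4 (prior 3/7): the guide has 3 equally likely choices, so probability 1/3; weight (3/7)·(1/3) = 1/7.
If it is in chest 5 (prior 1/7): the guide opened chest 5, so this case is ruled out; weight (1/7)·0 = 0.
The weights sum to 23/84.
So P(the ruby in chest 3 | the guide opened chest 5) = (1/28) / (23/84) = 3/23.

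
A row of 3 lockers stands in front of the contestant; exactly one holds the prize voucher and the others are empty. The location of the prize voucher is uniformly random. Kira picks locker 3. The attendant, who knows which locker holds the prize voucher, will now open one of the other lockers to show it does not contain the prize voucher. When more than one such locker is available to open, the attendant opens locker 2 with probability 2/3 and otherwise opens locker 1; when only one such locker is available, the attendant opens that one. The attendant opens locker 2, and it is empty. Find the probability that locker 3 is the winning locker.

Apply Bayes' rule, conditioning on where the prize voucher actually is.
If it is in locker 1 (prior 1/3): only locker 2 is available, probability 1; weight (1/3)·1 = 1/3.
If it is in locker 2 (prior 1/3): the attendant opened locker 2, so this case is ruled out; weight (1/3)·0 = 0.
If it is in locker 3 (prior 1/3): locker 2 is available, opened with probability 2/3; weight (1/3)·(2/3) = 2/9.
The weights sum to 5/9.
So P(the prize voucher in locker 3 | the attendant opened locker 2) = (2/9) / (5/9) = 2/5.

2/5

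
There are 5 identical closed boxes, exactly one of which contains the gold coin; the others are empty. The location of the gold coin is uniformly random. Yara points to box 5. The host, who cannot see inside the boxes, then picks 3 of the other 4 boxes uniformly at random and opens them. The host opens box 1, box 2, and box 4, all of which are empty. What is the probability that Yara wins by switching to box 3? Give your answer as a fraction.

1/2

Because the host chose which boxes to open without knowing where the gold coin is, the choice is independent of the prize location. Learning that none of the 3 opened boxes holds the gold coin simply rules out those 3 locations and leaves the remaining 2 boxes still equally likely by symmetry.
So P(the gold coin in box 3) = 1/2.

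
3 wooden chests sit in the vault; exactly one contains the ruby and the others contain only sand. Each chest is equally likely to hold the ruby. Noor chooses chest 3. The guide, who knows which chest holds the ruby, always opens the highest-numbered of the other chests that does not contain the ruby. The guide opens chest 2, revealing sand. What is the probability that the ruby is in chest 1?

Apply Bayes' rule, conditioning on where the ruby actually is.
If it is in either of chests 1 and 3 (prior 1/3 each): chest 2 is the highest-numbered option available, probability 1; weight (1/3)·1 = 1/3 each.
If it is in chest 2 (prior 1/3): the guide opened chest 2, so this case is ruled out; weight (1/3)·0 = 0.
The weights sum to 2/3.
So P(the ruby in chest 1 | the guide opened chest 2) = (1/3) / (2/3) = 1/2.

1/2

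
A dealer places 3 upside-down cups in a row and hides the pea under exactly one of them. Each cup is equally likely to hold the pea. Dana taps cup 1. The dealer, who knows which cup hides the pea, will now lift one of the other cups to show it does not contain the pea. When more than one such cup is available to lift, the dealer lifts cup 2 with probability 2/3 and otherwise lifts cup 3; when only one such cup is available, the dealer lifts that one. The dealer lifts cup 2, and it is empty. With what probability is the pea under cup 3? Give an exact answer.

3/5

Apply Bayes' rule, conditioning on where the pea actually is.
If it is under cup 1 (prior 1/3): cup 2 is available, opened with probability 2/3; weight (1/3)·(2/3) = 2/9.
If it is under cup 2 (prior 1/3): the dealer opened cup 2, so this case is ruled out; weight (1/3)·0 = 0.
If it is under cup 3 (prior 1/3): only cup 2 is available, probability 1; weight (1/3)·1 = 1/3.
The weights sum to 5/9.
So P(the pea under cup 3 | the dealer opened cup 2) = (1/3) / (5/9) = 3/5.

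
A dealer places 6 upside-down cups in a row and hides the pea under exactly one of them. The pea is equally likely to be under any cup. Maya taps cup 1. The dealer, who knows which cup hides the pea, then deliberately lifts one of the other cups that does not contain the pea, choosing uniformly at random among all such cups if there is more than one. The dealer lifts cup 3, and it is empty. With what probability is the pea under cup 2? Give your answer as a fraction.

Consider each possible location of the pea in turn.
If it is under cup 1 (prior 1/6): the dealer has 5 equally likely choices, so probability 1/5; weight (1/6)·(1/5) = 1/30.
If it is under any of cups 2, 4, 5, and 6 (prior 1/6 each): the dealer has 4 equally likely choices, so probability 1/4; weight (1/6)·(1/4) = 1/24 each.
If it is under cup 3 (prior 1/6): the dealer opened cup 3, so this case is ruled out; weight (1/6)·0 = 0.
The weights sum to 1/5.
So P(the pea under cup 2 | the dealer opened cup 3) = (1/24) / (1/5) = 5/24.

5/24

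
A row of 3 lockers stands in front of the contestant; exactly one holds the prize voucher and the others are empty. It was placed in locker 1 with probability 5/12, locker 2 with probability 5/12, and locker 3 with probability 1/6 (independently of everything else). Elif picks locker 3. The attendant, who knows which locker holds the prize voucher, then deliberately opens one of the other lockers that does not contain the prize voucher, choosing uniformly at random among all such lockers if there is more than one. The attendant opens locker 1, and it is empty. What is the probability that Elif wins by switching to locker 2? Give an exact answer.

5/6

Apply Bayes' rule, conditioning on where the prize voucher actually is.
If it is in locker 1 (prior 5/12): the attendant opened locker 1, so this case is ruled out; weight (5/12)·0 = 0.
If it is in locker 2 (prior 5/12): the attendant has no choice, probability 1; weight (5/12)·1 = 5/12.
If it is in locker 3 (prior 1/6): the attendant has 2 equally likely choices, so probability 1/2; weight (1/6)·(1/2) = 1/12.
The weights sum to 1/2.
So P(the prize voucher in locker 2 | the attendant opened locker 1) = (5/12) / (1/2) = 5/6.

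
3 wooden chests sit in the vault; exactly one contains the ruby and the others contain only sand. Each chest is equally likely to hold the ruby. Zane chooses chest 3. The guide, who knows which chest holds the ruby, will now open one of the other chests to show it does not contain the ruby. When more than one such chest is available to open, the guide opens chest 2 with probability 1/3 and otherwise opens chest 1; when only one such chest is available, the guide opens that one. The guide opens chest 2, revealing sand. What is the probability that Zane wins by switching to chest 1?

3/4

Consider each possible location of the ruby in turn.
If it is in chest 1 (prior 1/3): only chest 2 is available, probability 1; weight (1/3)·1 = 1/3.
If it is in chest 2 (prior 1/3): the guide opened chest 2, so this case is ruled out; weight (1/3)·0 = 0.
If it is in chest 3 (prior 1/3): chest 2 is available, opened with probability 1/3; weight (1/3)·(1/3) = 1/9.
The weights sum to 4/9.
So P(the ruby in chest 1 | the guide opened chest 2) = (1/3) / (4/9) = 3/4.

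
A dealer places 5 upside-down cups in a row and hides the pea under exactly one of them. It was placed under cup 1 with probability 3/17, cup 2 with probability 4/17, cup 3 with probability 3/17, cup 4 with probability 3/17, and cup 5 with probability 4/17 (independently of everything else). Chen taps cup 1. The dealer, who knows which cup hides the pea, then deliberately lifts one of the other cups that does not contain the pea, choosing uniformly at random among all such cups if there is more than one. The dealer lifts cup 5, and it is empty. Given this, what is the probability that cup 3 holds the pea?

12/49

Apply Bayes' rule, conditioning on where the pea actually is.
If it is under cup 1 (prior 3/17): the dealer has 4 equally likely choices, so probability 1/4; weight (3/17)·(1/4) = 3/68.
If it is under cup 2 (prior 4/17): the dealer has 3 equally likely choices, so probability 1/3; weight (4/17)·(1/3) = 4/51.
If it is under either of cups 3 and 4 (prior 3/17 each): the dealer has 3 equally likely choices, so probability 1/3; weight (3/17)·(1/3) = 1/17 each.
If it is under cup 5 (prior 4/17): the dealer opened cup 5, so this case is ruled out; weight (4/17)·0 = 0.
The weights sum to 49/204.
So P(the pea under cup 3 | the dealer opened cup 5) = (1/17) / (49/204) = 12/49.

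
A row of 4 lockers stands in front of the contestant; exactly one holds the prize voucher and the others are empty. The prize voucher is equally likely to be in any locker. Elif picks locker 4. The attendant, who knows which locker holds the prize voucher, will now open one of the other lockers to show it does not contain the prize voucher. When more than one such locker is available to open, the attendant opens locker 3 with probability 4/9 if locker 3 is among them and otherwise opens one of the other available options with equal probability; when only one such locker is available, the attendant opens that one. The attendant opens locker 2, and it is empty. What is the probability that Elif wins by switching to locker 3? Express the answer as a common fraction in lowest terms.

Apply Bayes' rule, conditioning on where the prize voucher actually is.
If it is in locker 1 (prior 1/4): locker 3 is available but not opened, probability 5/9; weight (1/4)·(5/9) = 5/36.
If it is in locker 2 (prior 1/4): the attendant opened locker 2, so this case is ruled out; weight (1/4)·0 = 0.
If it is in locker 3 (prior 1/4): locker 3 holds the prize so is unavailable; the attendant chooses uniformly among the 2 others, probability 1/2; weight (1/4)·(1/2) = 1/8.
If it is in locker 4 (prior 1/4): locker 3 is available but not opened; locker 2 gets probability (1 − 4/9)/2 = 5/18; weight (1/4)·(5/18) = 5/72.
The weights sum to 1/3.
So P(the prize voucher in locker 3 | the attendant opened locker 2) = (1/8) / (1/3) = 3/8.

3/8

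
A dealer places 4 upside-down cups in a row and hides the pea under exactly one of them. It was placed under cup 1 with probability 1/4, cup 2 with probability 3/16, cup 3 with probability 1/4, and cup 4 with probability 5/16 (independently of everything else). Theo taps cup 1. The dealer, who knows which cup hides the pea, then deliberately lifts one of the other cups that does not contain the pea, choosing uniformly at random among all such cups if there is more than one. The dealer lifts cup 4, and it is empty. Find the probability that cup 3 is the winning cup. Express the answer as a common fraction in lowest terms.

12/29

Condition on the true location of the pea.
If it is under cup 1 (prior 1/4): the dealer has 3 equally likely choices, so probability 1/3; weight (1/4)·(1/3) = 1/12.
If it is under cup 2 (prior 3/16): the dealer has 2 equally likely choices, so probability 1/2; weight (3/16)·(1/2) = 3/32.
If it is under cup 3 (prior 1/4): the dealer has 2 equally likely choices, so probability 1/2; weight (1/4)·(1/2) = 1/8.
If it is under cup 4 (prior 5/16): the dealer opened cup 4, so this case is ruled out; weight (5/16)·0 = 0.
The weights sum to 29/96.
So P(the pea under cup 3 | the dealer opened cup 4) = (1/8) / (29/96) = 12/29.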